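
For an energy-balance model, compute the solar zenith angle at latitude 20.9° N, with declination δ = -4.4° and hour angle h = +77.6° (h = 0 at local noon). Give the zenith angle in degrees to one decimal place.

θ_z = 80.1°

cos θ_z = sin ϕ sin δ + cos ϕ cos δ cos h = -0.027369 + 0.200015 = 0.172646.
θ_z = arccos(0.172646) = 80.1°.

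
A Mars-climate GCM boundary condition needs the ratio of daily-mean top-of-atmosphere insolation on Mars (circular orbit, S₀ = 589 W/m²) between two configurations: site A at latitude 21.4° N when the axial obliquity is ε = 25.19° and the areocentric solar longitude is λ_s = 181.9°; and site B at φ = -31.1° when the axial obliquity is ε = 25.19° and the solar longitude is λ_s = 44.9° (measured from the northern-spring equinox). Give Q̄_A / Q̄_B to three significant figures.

— Configuration A (φ=+21.4°):
sin δ = sin 25.19° × sin 181.9° = -0.01411, so δ = -0.809°.
cos H₀ = −tan(+21.4°) tan(-0.809°) = 0.0055, H₀ = 1.5653 rad.
Bracket: H₀ sin φ sin δ + cos φ cos δ sin H₀ = 1.5653×0.36488×-0.01411 + 0.93106×0.99990×0.99998 = -0.008059 + 0.930948 = 0.922889.
Q̄ = (S₀/π) × [bracket] = (589/π) × 0.922889 = 173.03 W/m².
— Configuration B (φ=-31.1°):
Solar declination: sin δ = sin ε · sin λ_s = sin 25.19° × sin 44.9° = 0.30043, so δ = +17.484°.
cos H₀ = −tan(-31.1°) tan(+17.484°) = 0.1900, H₀ = 1.3796 rad.
Bracket: H₀ sin φ sin δ + cos φ cos δ sin H₀ = 1.3796×-0.51653×0.30043 + 0.85627×0.95380×0.98178 = -0.214088 + 0.801830 = 0.587742.
Q̄ = (S₀/π) × [bracket] = (589/π) × 0.587742 = 110.19 W/m².
Ratio Q̄_A / Q̄_B = 173.03 / 110.19 = 1.570.

Q̄_A / Q̄_B ≈ 1.57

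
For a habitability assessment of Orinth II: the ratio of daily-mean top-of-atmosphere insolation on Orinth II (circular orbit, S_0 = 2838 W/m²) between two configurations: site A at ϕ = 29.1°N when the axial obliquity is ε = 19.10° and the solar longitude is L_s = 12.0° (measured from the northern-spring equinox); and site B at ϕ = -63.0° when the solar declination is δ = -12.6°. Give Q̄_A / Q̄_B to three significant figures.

— Configuration A (ϕ=+29.1°):
Solar declination: sin δ = sin ε · sin L_s = sin 19.10° × sin 12.0° = 0.06803, so δ = +3.901°.
cos h₀ = −tan(+29.1°) tan(+3.901°) = -0.0380, h₀ = 1.6088 rad.
Bracket: h₀ sin ϕ sin δ + cos ϕ cos δ sin h₀ = 1.6088×0.48634×0.06803 + 0.87377×0.99768×0.99928 = 0.053228 + 0.871115 = 0.924343.
Q̄ = (S_0/π) × [bracket] = (2838/π) × 0.924343 = 835.02 W/m².
— Configuration B (ϕ=-63.0°):
cos h₀ = −tan(-63.0°) tan(-12.600°) = -0.4387, h₀ = 2.0249 rad.
Bracket: h₀ sin ϕ sin δ + cos ϕ cos δ sin h₀ = 2.0249×-0.89101×-0.21814 + 0.45399×0.97592×0.89864 = 0.393570 + 0.398150 = 0.791720.
Q̄ = (S_0/π) × [bracket] = (2838/π) × 0.791720 = 715.21 W/m².
Ratio Q̄_A / Q̄_B = 835.02 / 715.21 = 1.168.

Q̄_A / Q̄_B ≈ 1.17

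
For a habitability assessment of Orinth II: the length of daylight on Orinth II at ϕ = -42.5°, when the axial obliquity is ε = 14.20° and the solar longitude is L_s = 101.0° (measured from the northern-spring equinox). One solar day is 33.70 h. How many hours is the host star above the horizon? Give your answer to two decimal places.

14.39 h

Solar declination: sin δ = sin ε · sin L_s = sin 14.20° × sin 101.0° = 0.24080, so δ = +13.934°.
cos h₀ = −tan ϕ · tan δ = −tan(-42.5°) × tan(+13.934°) = 0.2273, so h₀ = 1.3414 rad = 76.86°.
Daylight = 2h₀/(2π) × 33.70 h = (1.3414/π) × 33.70 = 14.39 h.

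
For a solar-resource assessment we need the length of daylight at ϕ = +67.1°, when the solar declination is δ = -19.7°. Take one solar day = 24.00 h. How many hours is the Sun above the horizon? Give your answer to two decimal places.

4.27 h

cos h₀ = −tan ϕ · tan δ = −tan(+67.1°) × tan(-19.700°) = 0.8476, so h₀ = 0.5593 rad = 32.05°.
Daylight = 2h₀/(2π) × 24.00 h = (0.5593/π) × 24.00 = 4.27 h.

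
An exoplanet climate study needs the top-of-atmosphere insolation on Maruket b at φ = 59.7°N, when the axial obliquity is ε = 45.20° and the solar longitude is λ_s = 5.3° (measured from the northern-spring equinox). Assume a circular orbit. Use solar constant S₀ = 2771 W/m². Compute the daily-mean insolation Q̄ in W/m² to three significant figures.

Solar declination: sin δ = sin ε · sin λ_s = sin 45.20° × sin 5.3° = 0.06554, so δ = +3.758°.
cos H₀ = −tan(+59.7°) tan(+3.758°) = -0.1124, H₀ = 1.6834 rad.
Bracket: H₀ sin φ sin δ + cos φ cos δ sin H₀ = 1.6834×0.86340×0.06554 + 0.50453×0.99785×0.99366 = 0.095259 + 0.500253 = 0.595512.
Q̄ = (S₀/π) × [bracket] = (2771/π) × 0.595512 = 525.3 W/m².

Q̄ ≈ 525 W/m²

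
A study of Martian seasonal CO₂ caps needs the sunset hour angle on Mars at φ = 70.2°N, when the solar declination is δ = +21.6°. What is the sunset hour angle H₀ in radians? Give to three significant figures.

Sunrise equation: cos H₀ = −tan φ · tan δ = -1.0997 ≤ −1, so the Sun never sets (polar day) and H₀ = π.

H₀ = 3.14 rad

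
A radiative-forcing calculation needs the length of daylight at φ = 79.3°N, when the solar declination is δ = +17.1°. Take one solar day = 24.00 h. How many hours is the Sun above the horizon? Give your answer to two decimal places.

24.00 h

Sunrise equation: cos H₀ = −tan φ · tan δ = -1.6281 ≤ −1, so the Sun never sets (polar day) and H₀ = π.
Daylight = 2H₀/(2π) × 24.00 h = (3.1416/π) × 24.00 = 24.00 h.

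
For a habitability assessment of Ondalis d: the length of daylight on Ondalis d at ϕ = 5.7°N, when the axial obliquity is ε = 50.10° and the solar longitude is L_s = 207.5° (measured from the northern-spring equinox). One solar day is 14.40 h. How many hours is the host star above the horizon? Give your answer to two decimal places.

Solar declination: sin δ = sin ε · sin L_s = sin 50.10° × sin 207.5° = -0.35424, so δ = -20.747°.
cos h₀ = −tan ϕ · tan δ = −tan(+5.7°) × tan(-20.747°) = 0.0378, so h₀ = 1.5330 rad = 87.83°.
Daylight = 2h₀/(2π) × 14.40 h = (1.5330/π) × 14.40 = 7.03 h.

7.03 h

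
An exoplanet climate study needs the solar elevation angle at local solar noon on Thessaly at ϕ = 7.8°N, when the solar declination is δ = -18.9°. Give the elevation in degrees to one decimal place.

At local noon the hour angle is zero, so the zenith angle equals |ϕ − δ| = |+7.8° − (-18.900°)| = 26.700°.
Elevation = 90° − 26.700° = 63.3°.

63.3°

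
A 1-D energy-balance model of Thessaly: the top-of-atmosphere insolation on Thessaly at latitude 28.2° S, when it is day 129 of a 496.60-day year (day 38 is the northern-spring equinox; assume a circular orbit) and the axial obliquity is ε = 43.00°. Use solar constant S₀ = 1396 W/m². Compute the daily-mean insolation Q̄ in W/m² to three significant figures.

Solar longitude: λ_s = 360° × (129 − 38)/496.60 = 65.969°.
sin δ = sin 43.00° × sin 65.969° = 0.62288, so δ = +38.527°.
cos H₀ = −tan(-28.2°) tan(+38.527°) = 0.4269, H₀ = 1.1297 rad.
Bracket: H₀ sin φ sin δ + cos φ cos δ sin H₀ = 1.1297×-0.47255×0.62288 + 0.88130×0.78231×0.90429 = -0.332518 + 0.623463 = 0.290945.
Q̄ = (S₀/π) × [bracket] = (1396/π) × 0.290945 = 129.3 W/m².

Q̄ ≈ 129 W/m²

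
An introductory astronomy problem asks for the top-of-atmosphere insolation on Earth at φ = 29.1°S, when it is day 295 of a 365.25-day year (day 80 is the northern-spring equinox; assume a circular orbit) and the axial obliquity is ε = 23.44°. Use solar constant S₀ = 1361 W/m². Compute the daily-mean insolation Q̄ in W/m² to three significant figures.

Q̄ ≈ 442 W/m²

Solar longitude: λ_s = 360° × (295 − 80)/365.25 = 211.910°.
sin δ = sin 23.44° × sin 211.910° = -0.21026, so δ = -12.138°.
cos H₀ = −tan(-29.1°) tan(-12.138°) = -0.1197, H₀ = 1.6908 rad.
Bracket: H₀ sin φ sin δ + cos φ cos δ sin H₀ = 1.6908×-0.48634×-0.21026 + 0.87377×0.97764×0.99281 = 0.172898 + 0.848091 = 1.020989.
Q̄ = (S₀/π) × [bracket] = (1361/π) × 1.020989 = 442.3 W/m².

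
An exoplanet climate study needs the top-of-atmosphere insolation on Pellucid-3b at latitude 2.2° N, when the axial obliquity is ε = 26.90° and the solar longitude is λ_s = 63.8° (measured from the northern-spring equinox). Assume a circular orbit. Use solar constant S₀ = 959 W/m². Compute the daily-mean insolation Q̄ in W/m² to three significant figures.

Q̄ ≈ 286 W/m²

Solar declination: sin δ = sin ε · sin λ_s = sin 26.90° × sin 63.8° = 0.40595, so δ = +23.951°.
cos H₀ = −tan(+2.2°) tan(+23.951°) = -0.0171, H₀ = 1.5879 rad.
Bracket: H₀ sin φ sin δ + cos φ cos δ sin H₀ = 1.5879×0.03839×0.40595 + 0.99926×0.91389×0.99985 = 0.024747 + 0.913077 = 0.937824.
Q̄ = (S₀/π) × [bracket] = (959/π) × 0.937824 = 286.3 W/m².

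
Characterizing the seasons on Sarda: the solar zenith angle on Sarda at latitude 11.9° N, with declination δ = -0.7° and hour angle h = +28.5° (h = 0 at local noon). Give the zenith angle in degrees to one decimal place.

cos θ_z = sin φ sin δ + cos φ cos δ cos h = -0.002519 + 0.859866 = 0.857347.
θ_z = arccos(0.857347) = 31.0°.

θ_z = 31.0°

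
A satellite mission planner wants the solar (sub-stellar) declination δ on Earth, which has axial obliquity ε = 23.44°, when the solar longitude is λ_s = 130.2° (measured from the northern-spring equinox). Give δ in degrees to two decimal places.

sin δ = sin ε · sin λ_s = sin 23.44° × sin 130.2° = 0.303829.
δ = arcsin(0.303829) = +17.69°.

δ = +17.69°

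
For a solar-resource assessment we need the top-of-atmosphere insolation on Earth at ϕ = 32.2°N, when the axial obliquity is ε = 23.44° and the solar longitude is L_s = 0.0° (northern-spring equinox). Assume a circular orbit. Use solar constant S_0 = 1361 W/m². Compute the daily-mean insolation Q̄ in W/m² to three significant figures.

Q̄ ≈ 367 W/m²

Solar declination: sin δ = sin ε · sin L_s = sin 23.44° × sin 0.0° = 0.00000, so δ = +0.000°.
cos h₀ = −tan(+32.2°) tan(+0.000°) = -0.0000, h₀ = 1.5708 rad.
Bracket: h₀ sin ϕ sin δ + cos ϕ cos δ sin h₀ = 1.5708×0.53288×0.00000 + 0.84619×1.00000×1.00000 = 0.000000 + 0.846190 = 0.846190.
Q̄ = (S_0/π) × [bracket] = (1361/π) × 0.846190 = 366.6 W/m².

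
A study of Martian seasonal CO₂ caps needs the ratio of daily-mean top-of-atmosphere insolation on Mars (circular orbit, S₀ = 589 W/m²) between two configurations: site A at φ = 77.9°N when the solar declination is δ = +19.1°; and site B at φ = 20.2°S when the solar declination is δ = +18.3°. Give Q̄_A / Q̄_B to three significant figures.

Q̄_A / Q̄_B ≈ 1.38

— Configuration A (φ=+77.9°):
cos H₀ = −tan(+77.9°) tan(+19.100°) = -1.6153 ≤ −1 ⇒ polar day, H₀ = π.
Bracket: H₀ sin φ sin δ + cos φ cos δ sin H₀ = 3.1416×0.97778×0.32722 + 0.20962×0.94495×0.00000 = 1.005152 + 0.000000 = 1.005152.
Q̄ = (S₀/π) × [bracket] = (589/π) × 1.005152 = 188.45 W/m².
— Configuration B (φ=-20.2°):
cos H₀ = −tan(-20.2°) tan(+18.300°) = 0.1217, H₀ = 1.4488 rad.
Bracket: H₀ sin φ sin δ + cos φ cos δ sin H₀ = 1.4488×-0.34530×0.31399 + 0.93849×0.94943×0.99257 = -0.157080 + 0.884410 = 0.727330.
Q̄ = (S₀/π) × [bracket] = (589/π) × 0.727330 = 136.36 W/m².
Ratio Q̄_A / Q̄_B = 188.45 / 136.36 = 1.382.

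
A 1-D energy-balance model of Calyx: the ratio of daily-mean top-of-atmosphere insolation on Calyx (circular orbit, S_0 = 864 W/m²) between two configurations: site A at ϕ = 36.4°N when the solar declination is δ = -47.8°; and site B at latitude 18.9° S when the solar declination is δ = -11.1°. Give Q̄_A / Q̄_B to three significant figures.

— Configuration A (ϕ=+36.4°):
cos h₀ = −tan(+36.4°) tan(-47.800°) = 0.8131, h₀ = 0.6214 rad.
Bracket: h₀ sin ϕ sin δ + cos ϕ cos δ sin h₀ = 0.6214×0.59342×-0.74080 + 0.80489×0.67172×0.58214 = -0.273171 + 0.314740 = 0.041569.
Q̄ = (S_0/π) × [bracket] = (864/π) × 0.041569 = 11.432 W/m².
— Configuration B (ϕ=-18.9°):
cos h₀ = −tan(-18.9°) tan(-11.100°) = -0.0672, h₀ = 1.6380 rad.
Bracket: h₀ sin ϕ sin δ + cos ϕ cos δ sin h₀ = 1.6380×-0.32392×-0.19252 + 0.94609×0.98129×0.99774 = 0.102147 + 0.926290 = 1.028437.
Q̄ = (S_0/π) × [bracket] = (864/π) × 1.028437 = 282.84 W/m².
Ratio Q̄_A / Q̄_B = 11.432 / 282.84 = 0.04042.

Q̄_A / Q̄_B ≈ 0.0404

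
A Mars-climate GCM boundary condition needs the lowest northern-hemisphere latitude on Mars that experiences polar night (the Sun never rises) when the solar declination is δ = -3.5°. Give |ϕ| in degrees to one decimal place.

|ϕ| = 86.5°

Polar night requires cos h₀ = −tan ϕ tan δ ≥ 1, i.e. tan ϕ tan δ ≤ −1.
The boundary is |tan ϕ| · |tan δ| = 1, so |ϕ| = 90° − |δ| = 90° − 3.5° = 86.5° in the northern hemisphere.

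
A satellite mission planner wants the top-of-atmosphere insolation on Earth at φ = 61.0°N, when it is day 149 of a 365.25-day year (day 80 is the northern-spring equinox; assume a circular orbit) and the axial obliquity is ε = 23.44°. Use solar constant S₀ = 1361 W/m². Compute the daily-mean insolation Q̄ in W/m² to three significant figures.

Solar longitude: λ_s = 360° × (149 − 80)/365.25 = 68.008°.
sin δ = sin 23.44° × sin 68.008° = 0.36884, so δ = +21.644°.
cos H₀ = −tan(+61.0°) tan(+21.644°) = -0.7159, H₀ = 2.3687 rad.
Bracket: H₀ sin φ sin δ + cos φ cos δ sin H₀ = 2.3687×0.87462×0.36884 + 0.48481×0.92949×0.69821 = 0.764130 + 0.314632 = 1.078762.
Q̄ = (S₀/π) × [bracket] = (1361/π) × 1.078762 = 467.3 W/m².

Q̄ ≈ 467 W/m²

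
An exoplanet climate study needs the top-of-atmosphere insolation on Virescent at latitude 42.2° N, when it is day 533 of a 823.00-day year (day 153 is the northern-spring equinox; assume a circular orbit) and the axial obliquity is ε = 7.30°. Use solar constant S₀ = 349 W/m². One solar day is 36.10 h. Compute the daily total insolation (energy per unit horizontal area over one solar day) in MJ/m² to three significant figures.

Solar longitude: λ_s = 360° × (533 − 153)/823.00 = 166.221°.
sin δ = sin 7.30° × sin 166.221° = 0.03026, so δ = +1.734°.
cos H₀ = −tan(+42.2°) tan(+1.734°) = -0.0275, H₀ = 1.5983 rad.
Bracket: H₀ sin φ sin δ + cos φ cos δ sin H₀ = 1.5983×0.67172×0.03026 + 0.74080×0.99954×0.99962 = 0.032487 + 0.740178 = 0.772665.
Q̄ = (S₀/π) × [bracket] = (349/π) × 0.772665 = 85.835 W/m².
Daily total = Q̄ × 36.10 h × 3600 s/h = 85.835 × 36.10 × 3600 / 10⁶ = 11.16 MJ/m².

11.2 MJ/m²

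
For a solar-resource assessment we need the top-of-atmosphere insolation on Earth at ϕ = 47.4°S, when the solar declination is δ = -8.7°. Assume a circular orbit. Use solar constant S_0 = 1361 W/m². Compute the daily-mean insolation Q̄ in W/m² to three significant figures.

cos h₀ = −tan(-47.4°) tan(-8.700°) = -0.1664, h₀ = 1.7380 rad.
Bracket: h₀ sin ϕ sin δ + cos ϕ cos δ sin h₀ = 1.7380×-0.73610×-0.15126 + 0.67688×0.98849×0.98606 = 0.193513 + 0.659762 = 0.853275.
Q̄ = (S_0/π) × [bracket] = (1361/π) × 0.853275 = 369.7 W/m².

Q̄ ≈ 370 W/m²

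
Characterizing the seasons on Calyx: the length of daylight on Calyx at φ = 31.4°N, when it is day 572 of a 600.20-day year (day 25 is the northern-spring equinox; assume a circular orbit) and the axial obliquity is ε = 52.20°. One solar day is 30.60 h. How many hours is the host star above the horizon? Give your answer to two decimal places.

12.53 h

Solar longitude: λ_s = 360° × (572 − 25)/600.20 = 328.091°.
sin δ = sin 52.20° × sin 328.091° = -0.41766, so δ = -24.687°.
cos H₀ = −tan φ · tan δ = −tan(+31.4°) × tan(-24.687°) = 0.2806, so H₀ = 1.2864 rad = 73.70°.
Daylight = 2H₀/(2π) × 30.60 h = (1.2864/π) × 30.60 = 12.53 h.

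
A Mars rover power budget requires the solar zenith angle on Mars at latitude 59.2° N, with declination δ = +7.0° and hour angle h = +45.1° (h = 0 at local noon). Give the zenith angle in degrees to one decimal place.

cos θ_z = sin φ sin δ + cos φ cos δ cos h = 0.104681 + 0.358742 = 0.463423.
θ_z = arccos(0.463423) = 62.4°.

θ_z = 62.4°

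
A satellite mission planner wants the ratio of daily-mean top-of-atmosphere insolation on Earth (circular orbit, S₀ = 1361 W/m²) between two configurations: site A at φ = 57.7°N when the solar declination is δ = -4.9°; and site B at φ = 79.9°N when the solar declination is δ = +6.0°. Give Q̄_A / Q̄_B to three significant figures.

— Configuration A (φ=+57.7°):
cos H₀ = −tan(+57.7°) tan(-4.900°) = 0.1356, H₀ = 1.4348 rad.
Bracket: H₀ sin φ sin δ + cos φ cos δ sin H₀ = 1.4348×0.84526×-0.08542 + 0.53435×0.99635×0.99076 = -0.103596 + 0.527480 = 0.423884.
Q̄ = (S₀/π) × [bracket] = (1361/π) × 0.423884 = 183.63 W/m².
— Configuration B (φ=+79.9°):
cos H₀ = −tan(+79.9°) tan(+6.000°) = -0.5901, H₀ = 2.2019 rad.
Bracket: H₀ sin φ sin δ + cos φ cos δ sin H₀ = 2.2019×0.98450×0.10453 + 0.17537×0.99452×0.80737 = 0.226597 + 0.140813 = 0.367410.
Q̄ = (S₀/π) × [bracket] = (1361/π) × 0.367410 = 159.17 W/m².
Ratio Q̄_A / Q̄_B = 183.63 / 159.17 = 1.154.

Q̄_A / Q̄_B ≈ 1.15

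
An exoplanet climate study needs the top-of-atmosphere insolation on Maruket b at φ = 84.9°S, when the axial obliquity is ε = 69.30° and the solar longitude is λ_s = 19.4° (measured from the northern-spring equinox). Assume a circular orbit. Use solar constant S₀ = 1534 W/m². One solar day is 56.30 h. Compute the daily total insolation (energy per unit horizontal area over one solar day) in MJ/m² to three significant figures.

0.00 MJ/m²

Solar declination: sin δ = sin ε · sin λ_s = sin 69.30° × sin 19.4° = 0.31072, so δ = +18.103°.
cos H₀ = −tan(-84.9°) tan(+18.103°) = 3.6628 ≥ 1 ⇒ polar night, H₀ = 0 and Q̄ = 0.
Daily total = Q̄ × 56.30 h × 3600 s/h = 0.00 MJ/m².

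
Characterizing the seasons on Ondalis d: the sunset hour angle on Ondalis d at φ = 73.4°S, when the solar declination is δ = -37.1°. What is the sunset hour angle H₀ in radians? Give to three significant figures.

Sunrise equation: cos H₀ = −tan φ · tan δ = -2.5369 ≤ −1, so the host star never sets (polar day) and H₀ = π.

H₀ = 3.14 rad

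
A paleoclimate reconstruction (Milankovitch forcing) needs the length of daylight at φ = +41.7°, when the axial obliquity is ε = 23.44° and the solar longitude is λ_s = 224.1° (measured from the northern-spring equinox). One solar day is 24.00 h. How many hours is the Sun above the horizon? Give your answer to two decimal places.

Solar declination: sin δ = sin ε · sin λ_s = sin 23.44° × sin 224.1° = -0.27683, so δ = -16.071°.
cos H₀ = −tan φ · tan δ = −tan(+41.7°) × tan(-16.071°) = 0.2567, so H₀ = 1.3112 rad = 75.13°.
Daylight = 2H₀/(2π) × 24.00 h = (1.3112/π) × 24.00 = 10.02 h.

10.02 h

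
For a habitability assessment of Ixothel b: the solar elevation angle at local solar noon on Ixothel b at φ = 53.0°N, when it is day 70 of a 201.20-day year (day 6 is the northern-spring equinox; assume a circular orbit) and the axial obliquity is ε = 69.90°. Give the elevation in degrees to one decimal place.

Solar longitude: λ_s = 360° × (70 − 6)/201.20 = 114.513°.
sin δ = sin 69.90° × sin 114.513° = 0.85445, so δ = +58.699°.
At local noon the hour angle is zero, so the zenith angle equals |φ − δ| = |+53.0° − (+58.699°)| = 5.699°.
Elevation = 90° − 5.699° = 84.3°.

84.3°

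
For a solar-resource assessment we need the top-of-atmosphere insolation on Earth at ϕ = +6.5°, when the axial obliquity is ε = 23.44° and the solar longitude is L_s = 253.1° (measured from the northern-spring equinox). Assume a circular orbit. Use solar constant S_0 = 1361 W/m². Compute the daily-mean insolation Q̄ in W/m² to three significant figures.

Q̄ ≈ 369 W/m²

Solar declination: sin δ = sin ε · sin L_s = sin 23.44° × sin 253.1° = -0.38061, so δ = -22.371°.
cos h₀ = −tan(+6.5°) tan(-22.371°) = 0.0469, h₀ = 1.5239 rad.
Bracket: h₀ sin ϕ sin δ + cos ϕ cos δ sin h₀ = 1.5239×0.11320×-0.38061 + 0.99357×0.92474×0.99890 = -0.065657 + 0.917783 = 0.852126.
Q̄ = (S_0/π) × [bracket] = (1361/π) × 0.852126 = 369.2 W/m².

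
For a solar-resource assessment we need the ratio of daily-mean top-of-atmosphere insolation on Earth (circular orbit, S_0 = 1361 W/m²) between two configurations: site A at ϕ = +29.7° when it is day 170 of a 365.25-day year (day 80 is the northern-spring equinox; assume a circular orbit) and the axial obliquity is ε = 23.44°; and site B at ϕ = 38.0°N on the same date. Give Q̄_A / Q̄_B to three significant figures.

Q̄_A / Q̄_B ≈ 0.984

— Configuration A (ϕ=+29.7°):
Solar longitude: L_s = 360° × (170 − 80)/365.25 = 88.706°.
sin δ = sin 23.44° × sin 88.706° = 0.39769, so δ = +23.434°.
cos h₀ = −tan(+29.7°) tan(+23.434°) = -0.2472, h₀ = 1.8206 rad.
Bracket: h₀ sin ϕ sin δ + cos ϕ cos δ sin h₀ = 1.8206×0.49546×0.39769 + 0.86863×0.91752×0.96896 = 0.358730 + 0.772247 = 1.130977.
Q̄ = (S_0/π) × [bracket] = (1361/π) × 1.130977 = 489.96 W/m².
— Configuration B (ϕ=+38.0°):
cos h₀ = −tan(+38.0°) tan(+23.434°) = -0.3386, h₀ = 1.9163 rad.
Bracket: h₀ sin ϕ sin δ + cos ϕ cos δ sin h₀ = 1.9163×0.61566×0.39769 + 0.78801×0.91752×0.94092 = 0.469190 + 0.680299 = 1.149489.
Q̄ = (S_0/π) × [bracket] = (1361/π) × 1.149489 = 497.98 W/m².
Ratio Q̄_A / Q̄_B = 489.96 / 497.98 = 0.9839.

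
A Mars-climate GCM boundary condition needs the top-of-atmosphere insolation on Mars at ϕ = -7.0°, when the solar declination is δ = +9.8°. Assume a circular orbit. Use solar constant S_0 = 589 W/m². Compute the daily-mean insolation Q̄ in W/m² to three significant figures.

Q̄ ≈ 177 W/m²

cos h₀ = −tan(-7.0°) tan(+9.800°) = 0.0212, h₀ = 1.5496 rad.
Bracket: h₀ sin ϕ sin δ + cos ϕ cos δ sin h₀ = 1.5496×-0.12187×0.17021 + 0.99255×0.98541×0.99978 = -0.032144 + 0.977854 = 0.945710.
Q̄ = (S_0/π) × [bracket] = (589/π) × 0.945710 = 177.3 W/m².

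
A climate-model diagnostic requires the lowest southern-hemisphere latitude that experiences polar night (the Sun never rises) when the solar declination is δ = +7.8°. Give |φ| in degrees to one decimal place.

Polar night requires cos H₀ = −tan φ tan δ ≥ 1, i.e. tan φ tan δ ≤ −1.
The boundary is |tan φ| · |tan δ| = 1, so |φ| = 90° − |δ| = 90° − 7.8° = 82.2° in the southern hemisphere.

|φ| = 82.2°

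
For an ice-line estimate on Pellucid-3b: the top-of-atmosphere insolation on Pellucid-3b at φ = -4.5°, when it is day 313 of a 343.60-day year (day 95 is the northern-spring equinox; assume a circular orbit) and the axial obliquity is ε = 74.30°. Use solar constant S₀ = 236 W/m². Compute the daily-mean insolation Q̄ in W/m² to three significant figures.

Q̄ ≈ 58.8 W/m²

Solar longitude: λ_s = 360° × (313 − 95)/343.60 = 228.405°.
sin δ = sin 74.30° × sin 228.405° = -0.71996, so δ = -46.051°.
cos H₀ = −tan(-4.5°) tan(-46.051°) = -0.0816, H₀ = 1.6525 rad.
Bracket: H₀ sin φ sin δ + cos φ cos δ sin H₀ = 1.6525×-0.07846×-0.71996 + 0.99692×0.69402×0.99666 = 0.093347 + 0.689572 = 0.782919.
Q̄ = (S₀/π) × [bracket] = (236/π) × 0.782919 = 58.81 W/m².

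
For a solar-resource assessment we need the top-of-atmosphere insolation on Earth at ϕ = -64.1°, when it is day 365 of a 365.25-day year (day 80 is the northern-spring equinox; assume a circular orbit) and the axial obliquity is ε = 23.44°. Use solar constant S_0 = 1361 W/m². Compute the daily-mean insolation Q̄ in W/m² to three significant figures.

Q̄ ≈ 486 W/m²

Solar longitude: L_s = 360° × (365 − 80)/365.25 = 280.903°.
sin δ = sin 23.44° × sin 280.903° = -0.39061, so δ = -22.992°.
cos h₀ = −tan(-64.1°) tan(-22.992°) = -0.8738, h₀ = 2.6339 rad.
Bracket: h₀ sin ϕ sin δ + cos ϕ cos δ sin h₀ = 2.6339×-0.89956×-0.39061 + 0.43680×0.92056×0.48621 = 0.925492 + 0.195505 = 1.120997.
Q̄ = (S_0/π) × [bracket] = (1361/π) × 1.120997 = 485.6 W/m².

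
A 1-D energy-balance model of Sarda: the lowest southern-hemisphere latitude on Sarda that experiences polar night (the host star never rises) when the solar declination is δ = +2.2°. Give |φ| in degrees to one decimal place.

|φ| = 87.8°

Polar night requires cos H₀ = −tan φ tan δ ≥ 1, i.e. tan φ tan δ ≤ −1.
The boundary is |tan φ| · |tan δ| = 1, so |φ| = 90° − |δ| = 90° − 2.2° = 87.8° in the southern hemisphere.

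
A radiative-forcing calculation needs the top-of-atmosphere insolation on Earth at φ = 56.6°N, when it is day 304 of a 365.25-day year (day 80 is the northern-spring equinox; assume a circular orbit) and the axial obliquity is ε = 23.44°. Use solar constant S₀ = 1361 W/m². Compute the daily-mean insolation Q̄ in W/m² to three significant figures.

Solar longitude: λ_s = 360° × (304 − 80)/365.25 = 220.780°.
sin δ = sin 23.44° × sin 220.780° = -0.25982, so δ = -15.059°.
cos H₀ = −tan(+56.6°) tan(-15.059°) = 0.4081, H₀ = 1.1505 rad.
Bracket: H₀ sin φ sin δ + cos φ cos δ sin H₀ = 1.1505×0.83485×-0.25982 + 0.55048×0.96566×0.91296 = -0.249556 + 0.485308 = 0.235752.
Q̄ = (S₀/π) × [bracket] = (1361/π) × 0.235752 = 102.1 W/m².

Q̄ ≈ 102 W/m²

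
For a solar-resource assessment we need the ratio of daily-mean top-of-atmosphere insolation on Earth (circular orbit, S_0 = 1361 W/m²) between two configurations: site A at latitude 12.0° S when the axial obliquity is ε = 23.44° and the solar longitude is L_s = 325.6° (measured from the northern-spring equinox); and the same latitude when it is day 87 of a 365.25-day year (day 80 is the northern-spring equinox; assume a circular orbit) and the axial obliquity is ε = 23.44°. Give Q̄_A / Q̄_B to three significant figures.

Q̄_A / Q̄_B ≈ 1.07

— Configuration A (ϕ=-12.0°):
Solar declination: sin δ = sin ε · sin L_s = sin 23.44° × sin 325.6° = -0.22474, so δ = -12.987°.
cos h₀ = −tan(-12.0°) tan(-12.987°) = -0.0490, h₀ = 1.6198 rad.
Bracket: h₀ sin ϕ sin δ + cos ϕ cos δ sin h₀ = 1.6198×-0.20791×-0.22474 + 0.97815×0.97442×0.99880 = 0.075686 + 0.951985 = 1.027671.
Q̄ = (S_0/π) × [bracket] = (1361/π) × 1.027671 = 445.21 W/m².
— Configuration B (ϕ=-12.0°):
Solar longitude: L_s = 360° × (87 − 80)/365.25 = 6.899°.
sin δ = sin 23.44° × sin 6.899° = 0.04778, so δ = +2.739°.
cos h₀ = −tan(-12.0°) tan(+2.739°) = 0.0102, h₀ = 1.5606 rad.
Bracket: h₀ sin ϕ sin δ + cos ϕ cos δ sin h₀ = 1.5606×-0.20791×0.04778 + 0.97815×0.99886×0.99995 = -0.015503 + 0.976986 = 0.961483.
Q̄ = (S_0/π) × [bracket] = (1361/π) × 0.961483 = 416.53 W/m².
Ratio Q̄_A / Q̄_B = 445.21 / 416.53 = 1.069.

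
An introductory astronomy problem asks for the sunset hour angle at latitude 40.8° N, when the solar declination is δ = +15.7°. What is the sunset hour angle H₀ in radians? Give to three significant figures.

H₀ = 1.82 rad

cos H₀ = −tan φ · tan δ = −tan(+40.8°) × tan(+15.700°) = -0.2426, so H₀ = 1.8159 rad = 104.04°.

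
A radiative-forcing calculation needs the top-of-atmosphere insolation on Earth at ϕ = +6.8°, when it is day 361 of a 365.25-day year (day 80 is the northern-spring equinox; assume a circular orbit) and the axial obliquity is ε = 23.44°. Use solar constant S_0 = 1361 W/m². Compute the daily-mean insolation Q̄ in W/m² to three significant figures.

Q̄ ≈ 364 W/m²

Solar longitude: L_s = 360° × (361 − 80)/365.25 = 276.961°.
sin δ = sin 23.44° × sin 276.961° = -0.39486, so δ = -23.257°.
cos h₀ = −tan(+6.8°) tan(-23.257°) = 0.0512, h₀ = 1.5195 rad.
Bracket: h₀ sin ϕ sin δ + cos ϕ cos δ sin h₀ = 1.5195×0.11840×-0.39486 + 0.99297×0.91874×0.99869 = -0.071039 + 0.911086 = 0.840047.
Q̄ = (S_0/π) × [bracket] = (1361/π) × 0.840047 = 363.9 W/m².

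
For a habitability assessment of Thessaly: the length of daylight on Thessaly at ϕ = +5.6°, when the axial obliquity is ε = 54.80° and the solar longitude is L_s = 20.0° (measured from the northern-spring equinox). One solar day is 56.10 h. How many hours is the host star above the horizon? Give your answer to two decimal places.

28.56 h

Solar declination: sin δ = sin ε · sin L_s = sin 54.80° × sin 20.0° = 0.27948, so δ = +16.229°.
cos h₀ = −tan ϕ · tan δ = −tan(+5.6°) × tan(+16.229°) = -0.0285, so h₀ = 1.5993 rad = 91.64°.
Daylight = 2h₀/(2π) × 56.10 h = (1.5993/π) × 56.10 = 28.56 h.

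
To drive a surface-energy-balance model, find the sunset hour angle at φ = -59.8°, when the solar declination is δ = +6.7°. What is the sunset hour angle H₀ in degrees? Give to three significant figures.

H₀ = 78.4°

cos H₀ = −tan φ · tan δ = −tan(-59.8°) × tan(+6.700°) = 0.2018, so H₀ = 1.3676 rad = 78.36°.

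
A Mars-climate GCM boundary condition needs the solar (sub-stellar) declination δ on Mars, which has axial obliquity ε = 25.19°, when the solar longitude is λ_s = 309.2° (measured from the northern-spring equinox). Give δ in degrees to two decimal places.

δ = -19.26°

sin δ = sin ε · sin λ_s = sin 25.19° × sin 309.2° = -0.329833.
δ = arcsin(-0.329833) = -19.26°.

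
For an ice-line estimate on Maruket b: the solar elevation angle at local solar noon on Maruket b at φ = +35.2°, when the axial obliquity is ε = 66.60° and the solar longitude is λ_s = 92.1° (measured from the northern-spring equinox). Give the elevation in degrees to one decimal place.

58.7°

Solar declination: sin δ = sin ε · sin λ_s = sin 66.60° × sin 92.1° = 0.91714, so δ = +66.511°.
At local noon the hour angle is zero, so the zenith angle equals |φ − δ| = |+35.2° − (+66.511°)| = 31.311°.
Elevation = 90° − 31.311° = 58.7°.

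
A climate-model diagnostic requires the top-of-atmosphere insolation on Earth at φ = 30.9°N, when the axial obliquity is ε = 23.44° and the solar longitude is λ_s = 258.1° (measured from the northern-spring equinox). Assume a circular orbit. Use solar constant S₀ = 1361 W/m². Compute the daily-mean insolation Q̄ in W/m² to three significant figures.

Q̄ ≈ 217 W/m²

Solar declination: sin δ = sin ε · sin λ_s = sin 23.44° × sin 258.1° = -0.38924, so δ = -22.907°.
cos H₀ = −tan(+30.9°) tan(-22.907°) = 0.2529, H₀ = 1.3151 rad.
Bracket: H₀ sin φ sin δ + cos φ cos δ sin H₀ = 1.3151×0.51354×-0.38924 + 0.85806×0.92114×0.96749 = -0.262876 + 0.764698 = 0.501822.
Q̄ = (S₀/π) × [bracket] = (1361/π) × 0.501822 = 217.4 W/m².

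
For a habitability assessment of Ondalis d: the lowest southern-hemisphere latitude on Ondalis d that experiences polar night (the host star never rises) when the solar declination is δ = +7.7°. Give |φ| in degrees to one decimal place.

|φ| = 82.3°

Polar night requires cos H₀ = −tan φ tan δ ≥ 1, i.e. tan φ tan δ ≤ −1.
The boundary is |tan φ| · |tan δ| = 1, so |φ| = 90° − |δ| = 90° − 7.7° = 82.3° in the southern hemisphere.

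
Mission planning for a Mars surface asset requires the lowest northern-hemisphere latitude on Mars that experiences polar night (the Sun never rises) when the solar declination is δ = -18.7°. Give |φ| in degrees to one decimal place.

|φ| = 71.3°

Polar night requires cos H₀ = −tan φ tan δ ≥ 1, i.e. tan φ tan δ ≤ −1.
The boundary is |tan φ| · |tan δ| = 1, so |φ| = 90° − |δ| = 90° − 18.7° = 71.3° in the northern hemisphere.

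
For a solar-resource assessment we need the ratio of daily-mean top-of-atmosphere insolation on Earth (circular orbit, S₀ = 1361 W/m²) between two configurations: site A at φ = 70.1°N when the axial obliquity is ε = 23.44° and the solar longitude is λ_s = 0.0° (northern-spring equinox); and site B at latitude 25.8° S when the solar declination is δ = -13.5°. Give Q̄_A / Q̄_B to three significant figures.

Q̄_A / Q̄_B ≈ 0.327

— Configuration A (φ=+70.1°):
Solar declination: sin δ = sin ε · sin λ_s = sin 23.44° × sin 0.0° = 0.00000, so δ = +0.000°.
cos H₀ = −tan(+70.1°) tan(+0.000°) = -0.0000, H₀ = 1.5708 rad.
Bracket: H₀ sin φ sin δ + cos φ cos δ sin H₀ = 1.5708×0.94029×0.00000 + 0.34038×1.00000×1.00000 = 0.000000 + 0.340380 = 0.340380.
Q̄ = (S₀/π) × [bracket] = (1361/π) × 0.340380 = 147.46 W/m².
— Configuration B (φ=-25.8°):
cos H₀ = −tan(-25.8°) tan(-13.500°) = -0.1161, H₀ = 1.6871 rad.
Bracket: H₀ sin φ sin δ + cos φ cos δ sin H₀ = 1.6871×-0.43523×-0.23345 + 0.90032×0.97237×0.99324 = 0.171417 + 0.869526 = 1.040943.
Q̄ = (S₀/π) × [bracket] = (1361/π) × 1.040943 = 450.96 W/m².
Ratio Q̄_A / Q̄_B = 147.46 / 450.96 = 0.3270.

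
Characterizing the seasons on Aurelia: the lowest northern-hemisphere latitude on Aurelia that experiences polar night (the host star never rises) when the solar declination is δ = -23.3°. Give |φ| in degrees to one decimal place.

|φ| = 66.7°

Polar night requires cos H₀ = −tan φ tan δ ≥ 1, i.e. tan φ tan δ ≤ −1.
The boundary is |tan φ| · |tan δ| = 1, so |φ| = 90° − |δ| = 90° − 23.3° = 66.7° in the northern hemisphere.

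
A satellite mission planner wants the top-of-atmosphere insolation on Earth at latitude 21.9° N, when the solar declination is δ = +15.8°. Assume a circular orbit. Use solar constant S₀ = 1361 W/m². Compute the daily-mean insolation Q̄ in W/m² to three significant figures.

cos H₀ = −tan(+21.9°) tan(+15.800°) = -0.1138, H₀ = 1.6848 rad.
Bracket: H₀ sin φ sin δ + cos φ cos δ sin H₀ = 1.6848×0.37299×0.27228 + 0.92784×0.96222×0.99351 = 0.171104 + 0.886992 = 1.058096.
Q̄ = (S₀/π) × [bracket] = (1361/π) × 1.058096 = 458.4 W/m².

Q̄ ≈ 458 W/m²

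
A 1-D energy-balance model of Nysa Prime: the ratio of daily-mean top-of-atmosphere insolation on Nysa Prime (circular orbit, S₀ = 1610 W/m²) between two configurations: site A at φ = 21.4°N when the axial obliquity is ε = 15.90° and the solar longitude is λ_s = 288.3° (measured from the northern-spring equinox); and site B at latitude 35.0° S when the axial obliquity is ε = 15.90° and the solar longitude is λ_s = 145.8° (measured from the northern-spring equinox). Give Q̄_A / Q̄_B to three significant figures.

Q̄_A / Q̄_B ≈ 1.12

— Configuration A (φ=+21.4°):
Solar declination: sin δ = sin ε · sin λ_s = sin 15.90° × sin 288.3° = -0.26010, so δ = -15.076°.
cos H₀ = −tan(+21.4°) tan(-15.076°) = 0.1056, H₀ = 1.4650 rad.
Bracket: H₀ sin φ sin δ + cos φ cos δ sin H₀ = 1.4650×0.36488×-0.26010 + 0.93106×0.96558×0.99441 = -0.139036 + 0.893987 = 0.754951.
Q̄ = (S₀/π) × [bracket] = (1610/π) × 0.754951 = 386.90 W/m².
— Configuration B (φ=-35.0°):
Solar declination: sin δ = sin ε · sin λ_s = sin 15.90° × sin 145.8° = 0.15399, so δ = +8.858°.
cos H₀ = −tan(-35.0°) tan(+8.858°) = 0.1091, H₀ = 1.4615 rad.
Bracket: H₀ sin φ sin δ + cos φ cos δ sin H₀ = 1.4615×-0.57358×0.15399 + 0.81915×0.98807×0.99403 = -0.129088 + 0.804546 = 0.675458.
Q̄ = (S₀/π) × [bracket] = (1610/π) × 0.675458 = 346.16 W/m².
Ratio Q̄_A / Q̄_B = 386.90 / 346.16 = 1.118.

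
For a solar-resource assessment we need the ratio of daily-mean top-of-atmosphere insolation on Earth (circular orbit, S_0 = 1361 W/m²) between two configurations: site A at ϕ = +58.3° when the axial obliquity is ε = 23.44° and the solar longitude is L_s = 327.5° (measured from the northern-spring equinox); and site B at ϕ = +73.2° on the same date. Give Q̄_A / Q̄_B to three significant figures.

— Configuration A (ϕ=+58.3°):
Solar declination: sin δ = sin ε · sin L_s = sin 23.44° × sin 327.5° = -0.21373, so δ = -12.341°.
cos h₀ = −tan(+58.3°) tan(-12.341°) = 0.3542, h₀ = 1.2087 rad.
Bracket: h₀ sin ϕ sin δ + cos ϕ cos δ sin h₀ = 1.2087×0.85081×-0.21373 + 0.52547×0.97689×0.93515 = -0.219794 + 0.480037 = 0.260243.
Q̄ = (S_0/π) × [bracket] = (1361/π) × 0.260243 = 112.74 W/m².
— Configuration B (ϕ=+73.2°):
cos h₀ = −tan(+73.2°) tan(-12.341°) = 0.7247, h₀ = 0.7603 rad.
Bracket: h₀ sin ϕ sin δ + cos ϕ cos δ sin h₀ = 0.7603×0.95732×-0.21373 + 0.28903×0.97689×0.68911 = -0.155563 + 0.194571 = 0.039008.
Q̄ = (S_0/π) × [bracket] = (1361/π) × 0.039008 = 16.899 W/m².
Ratio Q̄_A / Q̄_B = 112.74 / 16.899 = 6.671.

Q̄_A / Q̄_B ≈ 6.67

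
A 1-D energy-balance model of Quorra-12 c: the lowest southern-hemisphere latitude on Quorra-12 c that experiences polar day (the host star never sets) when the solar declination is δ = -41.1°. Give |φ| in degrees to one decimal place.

|φ| = 48.9°

Polar day requires cos H₀ = −tan φ tan δ ≤ −1, i.e. tan φ tan δ ≥ 1.
The boundary is |tan φ| · |tan δ| = 1, so |φ| = 90° − |δ| = 90° − 41.1° = 48.9° in the southern hemisphere.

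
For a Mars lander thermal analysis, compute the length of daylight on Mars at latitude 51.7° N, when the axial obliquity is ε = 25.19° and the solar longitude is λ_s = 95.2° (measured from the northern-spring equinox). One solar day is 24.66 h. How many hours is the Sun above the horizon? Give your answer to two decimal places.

17.31 h

Solar declination: sin δ = sin ε · sin λ_s = sin 25.19° × sin 95.2° = 0.42387, so δ = +25.079°.
cos H₀ = −tan φ · tan δ = −tan(+51.7°) × tan(+25.079°) = -0.5926, so H₀ = 2.2051 rad = 126.34°.
Daylight = 2H₀/(2π) × 24.66 h = (2.2051/π) × 24.66 = 17.31 h.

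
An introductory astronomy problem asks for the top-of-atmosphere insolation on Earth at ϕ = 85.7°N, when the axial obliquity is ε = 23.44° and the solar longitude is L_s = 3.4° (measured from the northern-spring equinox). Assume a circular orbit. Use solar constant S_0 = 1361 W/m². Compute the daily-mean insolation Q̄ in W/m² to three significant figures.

Solar declination: sin δ = sin ε · sin L_s = sin 23.44° × sin 3.4° = 0.02359, so δ = +1.352°.
cos h₀ = −tan(+85.7°) tan(+1.352°) = -0.3138, h₀ = 1.8900 rad.
Bracket: h₀ sin ϕ sin δ + cos ϕ cos δ sin h₀ = 1.8900×0.99719×0.02359 + 0.07498×0.99972×0.94947 = 0.044460 + 0.071171 = 0.115631.
Q̄ = (S_0/π) × [bracket] = (1361/π) × 0.115631 = 50.09 W/m².

Q̄ ≈ 50.1 W/m²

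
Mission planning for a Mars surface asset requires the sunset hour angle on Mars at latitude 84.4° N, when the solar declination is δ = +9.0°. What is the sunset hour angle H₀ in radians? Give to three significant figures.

Sunrise equation: cos H₀ = −tan φ · tan δ = -1.6153 ≤ −1, so the Sun never sets (polar day) and H₀ = π.

H₀ = 3.14 rad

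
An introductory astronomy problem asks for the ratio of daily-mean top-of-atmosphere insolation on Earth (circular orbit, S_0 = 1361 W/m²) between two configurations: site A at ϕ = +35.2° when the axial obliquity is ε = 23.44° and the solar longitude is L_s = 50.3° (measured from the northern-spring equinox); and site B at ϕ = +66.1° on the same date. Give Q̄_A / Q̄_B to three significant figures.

— Configuration A (ϕ=+35.2°):
Solar declination: sin δ = sin ε · sin L_s = sin 23.44° × sin 50.3° = 0.30606, so δ = +17.822°.
cos h₀ = −tan(+35.2°) tan(+17.822°) = -0.2268, h₀ = 1.7996 rad.
Bracket: h₀ sin ϕ sin δ + cos ϕ cos δ sin h₀ = 1.7996×0.57643×0.30606 + 0.81714×0.95201×0.97395 = 0.317489 + 0.757660 = 1.075149.
Q̄ = (S_0/π) × [bracket] = (1361/π) × 1.075149 = 465.78 W/m².
— Configuration B (ϕ=+66.1°):
cos h₀ = −tan(+66.1°) tan(+17.822°) = -0.7255, h₀ = 2.3825 rad.
Bracket: h₀ sin ϕ sin δ + cos ϕ cos δ sin h₀ = 2.3825×0.91425×0.30606 + 0.40514×0.95201×0.68825 = 0.666660 + 0.265456 = 0.932116.
Q̄ = (S_0/π) × [bracket] = (1361/π) × 0.932116 = 403.81 W/m².
Ratio Q̄_A / Q̄_B = 465.78 / 403.81 = 1.153.

Q̄_A / Q̄_B ≈ 1.15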